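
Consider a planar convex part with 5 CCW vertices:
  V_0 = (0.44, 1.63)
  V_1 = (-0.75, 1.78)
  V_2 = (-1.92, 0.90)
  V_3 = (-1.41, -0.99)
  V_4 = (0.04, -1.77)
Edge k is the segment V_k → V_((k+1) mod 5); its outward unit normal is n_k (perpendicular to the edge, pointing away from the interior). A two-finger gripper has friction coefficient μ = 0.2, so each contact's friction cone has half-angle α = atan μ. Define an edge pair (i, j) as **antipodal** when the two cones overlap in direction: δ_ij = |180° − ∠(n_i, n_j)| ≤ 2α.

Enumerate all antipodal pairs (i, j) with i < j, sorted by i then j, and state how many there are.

count = 2; pairs: (0,3), (2,4)

α = atan 0.2 = 11.31°;  2α = 22.62°
n_0 = (+0.1251, +0.9921)
n_1 = (-0.6011, +0.7992)
n_2 = (-0.9655, -0.2605)
n_3 = (-0.4737, -0.8807)
n_4 = (+0.9932, -0.1168)
  (0,1): δ = 135.87°  ·
  (0,2): δ = 67.71°  ·
  (0,3): δ = 21.09°  ✓
  (0,4): δ = 90.47°  ·
  (1,2): δ = 111.85°  ·
  (1,3): δ = 65.23°  ·
  (1,4): δ = 46.34°  ·
  (2,3): δ = 133.38°  ·
  (2,4): δ = 21.81°  ✓
  (3,4): δ = 68.43°  ·
antipodal pairs: 2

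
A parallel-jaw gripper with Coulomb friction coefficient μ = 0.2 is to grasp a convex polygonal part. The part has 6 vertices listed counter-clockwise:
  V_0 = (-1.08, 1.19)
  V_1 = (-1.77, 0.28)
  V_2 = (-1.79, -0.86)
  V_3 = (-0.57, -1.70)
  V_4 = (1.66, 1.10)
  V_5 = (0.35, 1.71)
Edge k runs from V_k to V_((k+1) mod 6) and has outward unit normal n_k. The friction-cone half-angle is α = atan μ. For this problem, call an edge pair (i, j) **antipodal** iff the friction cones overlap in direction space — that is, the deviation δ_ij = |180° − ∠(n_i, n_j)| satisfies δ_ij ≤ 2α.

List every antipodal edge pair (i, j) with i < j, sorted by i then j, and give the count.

α = atan 0.2 = 11.31°;  2α = 22.62°
n_0 = (-0.7968, +0.6042)
n_1 = (-0.9998, +0.0175)
n_2 = (-0.5671, -0.8236)
n_3 = (+0.7822, -0.6230)
n_4 = (+0.4221, +0.9065)
n_5 = (-0.3417, +0.9398)
  (0,1): δ = 143.83°  ·
  (0,2): δ = 87.38°  ·
  (0,3): δ = 1.36°  ✓
  (0,4): δ = 102.20°  ·
  (0,5): δ = 147.15°  ·
  (1,2): δ = 123.54°  ·
  (1,3): δ = 37.53°  ·
  (1,4): δ = 66.04°  ·
  (1,5): δ = 110.99°  ·
  (2,3): δ = 93.99°  ·
  (2,4): δ = 9.58°  ✓
  (2,5): δ = 54.53°  ·
  (3,4): δ = 76.43°  ·
  (3,5): δ = 31.48°  ·
  (4,5): δ = 135.05°  ·
antipodal pairs: 2

count = 2; pairs: (0,3), (2,4)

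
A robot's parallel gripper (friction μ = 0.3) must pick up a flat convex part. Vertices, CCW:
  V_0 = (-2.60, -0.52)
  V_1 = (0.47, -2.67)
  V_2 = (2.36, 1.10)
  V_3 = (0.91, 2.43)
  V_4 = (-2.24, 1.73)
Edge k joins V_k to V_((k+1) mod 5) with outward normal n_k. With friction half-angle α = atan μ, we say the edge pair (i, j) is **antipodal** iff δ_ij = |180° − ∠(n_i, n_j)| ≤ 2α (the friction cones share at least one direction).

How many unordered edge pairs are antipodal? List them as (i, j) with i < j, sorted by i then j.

count = 2; pairs: (0,2), (1,4)

α = atan 0.3 = 16.70°;  2α = 33.40°
n_0 = (-0.5736, -0.8191)
n_1 = (+0.8940, -0.4482)
n_2 = (+0.6760, +0.7369)
n_3 = (-0.2169, +0.9762)
n_4 = (-0.9874, +0.1580)
  (0,1): δ = 81.62°  ·
  (0,2): δ = 7.52°  ✓
  (0,3): δ = 47.53°  ·
  (0,4): δ = 115.91°  ·
  (1,2): δ = 105.90°  ·
  (1,3): δ = 50.85°  ·
  (1,4): δ = 17.54°  ✓
  (2,3): δ = 124.94°  ·
  (2,4): δ = 56.56°  ·
  (3,4): δ = 111.62°  ·
antipodal pairs: 2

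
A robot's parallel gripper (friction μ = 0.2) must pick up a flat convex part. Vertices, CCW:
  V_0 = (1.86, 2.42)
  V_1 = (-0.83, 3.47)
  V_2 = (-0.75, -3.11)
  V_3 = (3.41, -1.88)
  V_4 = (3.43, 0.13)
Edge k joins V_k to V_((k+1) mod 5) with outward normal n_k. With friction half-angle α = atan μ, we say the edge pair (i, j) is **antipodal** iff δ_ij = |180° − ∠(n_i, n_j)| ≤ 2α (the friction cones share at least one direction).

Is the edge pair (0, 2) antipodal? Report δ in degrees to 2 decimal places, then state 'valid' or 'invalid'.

δ = 37.79°, invalid

α = atan 0.2 = 11.31°;  2α = 22.62°
edge 0: e_0 = (-2.69, +1.05);  n_0 = (+0.3636, +0.9315)
edge 2: e_2 = (+4.16, +1.23);  n_2 = (+0.2835, -0.9590)
∠(n_0, n_2) = 142.21°
δ = |180° − 142.21°| = 37.79°
37.79° > 2α = 22.62°  →  invalid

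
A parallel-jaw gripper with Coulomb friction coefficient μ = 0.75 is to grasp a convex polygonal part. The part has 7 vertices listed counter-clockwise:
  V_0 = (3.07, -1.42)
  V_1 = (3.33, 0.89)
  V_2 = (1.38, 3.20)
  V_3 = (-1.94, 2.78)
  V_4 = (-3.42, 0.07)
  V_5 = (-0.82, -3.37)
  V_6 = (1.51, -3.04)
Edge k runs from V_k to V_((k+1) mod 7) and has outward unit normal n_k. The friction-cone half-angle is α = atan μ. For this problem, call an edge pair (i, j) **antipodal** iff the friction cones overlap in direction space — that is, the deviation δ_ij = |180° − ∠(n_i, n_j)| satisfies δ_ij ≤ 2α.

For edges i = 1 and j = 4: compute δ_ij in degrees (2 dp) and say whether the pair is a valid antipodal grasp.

δ = 3.09°, valid

α = atan 0.75 = 36.87°;  2α = 73.74°
edge 1: e_1 = (-1.95, +2.31);  n_1 = (+0.7641, +0.6451)
edge 4: e_4 = (+2.60, -3.44);  n_4 = (-0.7978, -0.6030)
∠(n_1, n_4) = 176.91°
δ = |180° − 176.91°| = 3.09°
3.09° ≤ 2α = 73.74°  →  valid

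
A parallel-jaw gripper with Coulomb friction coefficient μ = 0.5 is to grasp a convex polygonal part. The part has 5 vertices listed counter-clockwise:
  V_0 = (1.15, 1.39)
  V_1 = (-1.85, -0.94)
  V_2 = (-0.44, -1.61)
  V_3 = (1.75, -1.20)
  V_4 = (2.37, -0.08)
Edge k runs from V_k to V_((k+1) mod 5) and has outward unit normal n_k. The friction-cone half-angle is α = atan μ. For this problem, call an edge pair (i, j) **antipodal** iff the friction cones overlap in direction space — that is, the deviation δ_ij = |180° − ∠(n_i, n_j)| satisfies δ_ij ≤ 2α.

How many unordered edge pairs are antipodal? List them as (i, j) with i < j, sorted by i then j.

count = 3; pairs: (0,2), (0,3), (1,4)

α = atan 0.5 = 26.57°;  2α = 53.13°
n_0 = (-0.6134, +0.7898)
n_1 = (-0.4292, -0.9032)
n_2 = (+0.1840, -0.9829)
n_3 = (+0.8749, -0.4843)
n_4 = (+0.7695, +0.6386)
  (0,1): δ = 63.25°  ·
  (0,2): δ = 27.23°  ✓
  (0,3): δ = 23.20°  ✓
  (0,4): δ = 91.86°  ·
  (1,2): δ = 143.98°  ·
  (1,3): δ = 93.55°  ·
  (1,4): δ = 24.89°  ✓
  (2,3): δ = 129.57°  ·
  (2,4): δ = 60.91°  ·
  (3,4): δ = 111.34°  ·
antipodal pairs: 3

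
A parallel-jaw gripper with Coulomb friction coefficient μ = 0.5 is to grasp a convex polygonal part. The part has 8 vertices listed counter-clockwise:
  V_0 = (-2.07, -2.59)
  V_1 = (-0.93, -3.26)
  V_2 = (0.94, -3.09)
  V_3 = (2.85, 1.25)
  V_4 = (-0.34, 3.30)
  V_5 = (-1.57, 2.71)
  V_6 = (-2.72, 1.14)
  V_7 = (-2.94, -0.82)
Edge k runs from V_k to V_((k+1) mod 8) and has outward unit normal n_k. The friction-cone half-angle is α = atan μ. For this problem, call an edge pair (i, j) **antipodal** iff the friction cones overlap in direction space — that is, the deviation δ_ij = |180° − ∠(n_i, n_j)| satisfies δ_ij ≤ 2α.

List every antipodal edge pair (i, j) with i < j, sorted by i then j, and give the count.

α = atan 0.5 = 26.57°;  2α = 53.13°
n_0 = (-0.5067, -0.8621)
n_1 = (+0.0905, -0.9959)
n_2 = (+0.9153, -0.4028)
n_3 = (+0.5406, +0.8413)
n_4 = (-0.4325, +0.9016)
n_5 = (-0.8067, +0.5909)
n_6 = (-0.9938, +0.1115)
n_7 = (-0.8974, -0.4411)
  (0,1): δ = 144.36°  ·
  (0,2): δ = 83.31°  ·
  (0,3): δ = 2.28°  ✓
  (0,4): δ = 56.07°  ·
  (0,5): δ = 84.22°  ·
  (0,6): δ = 114.04°  ·
  (0,7): δ = 146.62°  ·
  (1,2): δ = 118.95°  ·
  (1,3): δ = 37.92°  ✓
  (1,4): δ = 20.43°  ✓
  (1,5): δ = 48.58°  ✓
  (1,6): δ = 78.40°  ·
  (1,7): δ = 110.98°  ·
  (2,3): δ = 98.97°  ·
  (2,4): δ = 40.62°  ✓
  (2,5): δ = 12.47°  ✓
  (2,6): δ = 17.35°  ✓
  (2,7): δ = 49.93°  ✓
  (3,4): δ = 121.65°  ·
  (3,5): δ = 93.50°  ·
  (3,6): δ = 63.68°  ·
  (3,7): δ = 31.10°  ✓
  (4,5): δ = 151.85°  ·
  (4,6): δ = 122.03°  ·
  (4,7): δ = 89.45°  ·
  (5,6): δ = 150.18°  ·
  (5,7): δ = 117.60°  ·
  (6,7): δ = 147.42°  ·
antipodal pairs: 9

count = 9; pairs: (0,3), (1,3), (1,4), (1,5), (2,4), (2,5), (2,6), (2,7), (3,7)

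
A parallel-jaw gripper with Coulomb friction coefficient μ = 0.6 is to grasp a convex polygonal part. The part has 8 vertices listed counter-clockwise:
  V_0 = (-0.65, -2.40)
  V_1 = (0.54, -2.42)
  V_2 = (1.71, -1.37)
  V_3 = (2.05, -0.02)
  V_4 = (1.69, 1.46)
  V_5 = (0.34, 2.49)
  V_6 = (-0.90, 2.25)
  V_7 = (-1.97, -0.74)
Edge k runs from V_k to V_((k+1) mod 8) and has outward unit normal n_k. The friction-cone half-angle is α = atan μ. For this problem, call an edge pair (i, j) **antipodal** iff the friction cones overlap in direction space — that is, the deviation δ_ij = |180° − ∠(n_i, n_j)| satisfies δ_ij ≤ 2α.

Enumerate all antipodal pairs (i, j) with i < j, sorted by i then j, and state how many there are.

α = atan 0.6 = 30.96°;  2α = 61.93°
n_0 = (-0.0168, -0.9999)
n_1 = (+0.6679, -0.7442)
n_2 = (+0.9697, -0.2442)
n_3 = (+0.9717, +0.2364)
n_4 = (+0.6066, +0.7950)
n_5 = (-0.1900, +0.9818)
n_6 = (-0.9415, +0.3369)
n_7 = (-0.7827, -0.6224)
  (0,1): δ = 137.13°  ·
  (0,2): δ = 103.17°  ·
  (0,3): δ = 75.37°  ·
  (0,4): δ = 36.38°  ✓
  (0,5): δ = 11.92°  ✓
  (0,6): δ = 71.27°  ·
  (0,7): δ = 129.45°  ·
  (1,2): δ = 146.04°  ·
  (1,3): δ = 118.23°  ·
  (1,4): δ = 79.25°  ·
  (1,5): δ = 30.95°  ✓
  (1,6): δ = 28.40°  ✓
  (1,7): δ = 86.59°  ·
  (2,3): δ = 152.19°  ·
  (2,4): δ = 113.21°  ·
  (2,5): δ = 64.91°  ·
  (2,6): δ = 5.55°  ✓
  (2,7): δ = 52.63°  ✓
  (3,4): δ = 141.01°  ·
  (3,5): δ = 92.72°  ·
  (3,6): δ = 33.36°  ✓
  (3,7): δ = 24.82°  ✓
  (4,5): δ = 131.70°  ·
  (4,6): δ = 72.35°  ·
  (4,7): δ = 14.17°  ✓
  (5,6): δ = 120.64°  ·
  (5,7): δ = 62.46°  ·
  (6,7): δ = 121.82°  ·
antipodal pairs: 9

count = 9; pairs: (0,4), (0,5), (1,5), (1,6), (2,6), (2,7), (3,6), (3,7), (4,7)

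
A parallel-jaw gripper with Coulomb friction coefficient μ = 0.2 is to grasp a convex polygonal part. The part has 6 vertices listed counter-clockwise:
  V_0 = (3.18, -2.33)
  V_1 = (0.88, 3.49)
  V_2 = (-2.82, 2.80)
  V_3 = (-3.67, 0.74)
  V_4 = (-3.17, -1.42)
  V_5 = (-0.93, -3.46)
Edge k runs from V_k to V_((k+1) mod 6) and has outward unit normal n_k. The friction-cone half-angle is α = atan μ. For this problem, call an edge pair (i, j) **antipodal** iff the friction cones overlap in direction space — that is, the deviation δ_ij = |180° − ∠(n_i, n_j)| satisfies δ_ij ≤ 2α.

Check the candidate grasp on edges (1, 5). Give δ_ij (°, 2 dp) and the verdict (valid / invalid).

α = atan 0.2 = 11.31°;  2α = 22.62°
edge 1: e_1 = (-3.70, -0.69);  n_1 = (-0.1833, +0.9831)
edge 5: e_5 = (+4.11, +1.13);  n_5 = (+0.2651, -0.9642)
∠(n_1, n_5) = 175.19°
δ = |180° − 175.19°| = 4.81°
4.81° ≤ 2α = 22.62°  →  valid

δ = 4.81°, valid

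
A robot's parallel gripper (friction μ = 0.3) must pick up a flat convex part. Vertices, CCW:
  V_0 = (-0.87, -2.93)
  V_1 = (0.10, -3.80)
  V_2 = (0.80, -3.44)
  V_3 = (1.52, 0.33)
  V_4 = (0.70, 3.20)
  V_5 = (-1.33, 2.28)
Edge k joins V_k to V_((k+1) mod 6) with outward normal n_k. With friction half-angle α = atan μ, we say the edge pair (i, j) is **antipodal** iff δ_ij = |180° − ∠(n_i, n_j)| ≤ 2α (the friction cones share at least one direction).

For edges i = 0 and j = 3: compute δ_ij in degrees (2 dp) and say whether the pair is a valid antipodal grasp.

α = atan 0.3 = 16.70°;  2α = 33.40°
edge 0: e_0 = (+0.97, -0.87);  n_0 = (-0.6677, -0.7444)
edge 3: e_3 = (-0.82, +2.87);  n_3 = (+0.9615, +0.2747)
∠(n_0, n_3) = 147.83°
δ = |180° − 147.83°| = 32.17°
32.17° ≤ 2α = 33.40°  →  valid

δ = 32.17°, valid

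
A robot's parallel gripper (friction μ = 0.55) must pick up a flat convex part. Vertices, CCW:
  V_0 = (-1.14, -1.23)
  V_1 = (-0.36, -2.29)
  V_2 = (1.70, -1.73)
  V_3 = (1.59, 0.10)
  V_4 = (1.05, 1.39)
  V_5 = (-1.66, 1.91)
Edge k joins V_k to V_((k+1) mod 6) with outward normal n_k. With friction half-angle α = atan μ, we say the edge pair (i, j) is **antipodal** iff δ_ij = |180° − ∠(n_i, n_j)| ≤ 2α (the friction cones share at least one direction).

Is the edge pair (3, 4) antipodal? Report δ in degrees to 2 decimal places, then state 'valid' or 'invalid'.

α = atan 0.55 = 28.81°;  2α = 57.62°
edge 3: e_3 = (-0.54, +1.29);  n_3 = (+0.9224, +0.3861)
edge 4: e_4 = (-2.71, +0.52);  n_4 = (+0.1884, +0.9821)
∠(n_3, n_4) = 56.42°
δ = |180° − 56.42°| = 123.58°
123.58° > 2α = 57.62°  →  invalid

δ = 123.58°, invalid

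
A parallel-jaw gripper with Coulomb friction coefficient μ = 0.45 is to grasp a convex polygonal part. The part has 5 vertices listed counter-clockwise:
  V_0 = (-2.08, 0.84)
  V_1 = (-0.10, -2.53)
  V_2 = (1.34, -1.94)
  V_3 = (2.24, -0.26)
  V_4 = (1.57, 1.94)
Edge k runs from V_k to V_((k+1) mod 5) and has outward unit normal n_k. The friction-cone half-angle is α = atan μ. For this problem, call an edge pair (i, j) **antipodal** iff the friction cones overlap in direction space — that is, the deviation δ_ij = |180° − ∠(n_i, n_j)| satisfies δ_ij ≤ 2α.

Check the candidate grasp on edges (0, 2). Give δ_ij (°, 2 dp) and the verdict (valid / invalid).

α = atan 0.45 = 24.23°;  2α = 48.46°
edge 0: e_0 = (+1.98, -3.37);  n_0 = (-0.8622, -0.5066)
edge 2: e_2 = (+0.90, +1.68);  n_2 = (+0.8815, -0.4722)
∠(n_0, n_2) = 121.39°
δ = |180° − 121.39°| = 58.61°
58.61° > 2α = 48.46°  →  invalid

δ = 58.61°, invalid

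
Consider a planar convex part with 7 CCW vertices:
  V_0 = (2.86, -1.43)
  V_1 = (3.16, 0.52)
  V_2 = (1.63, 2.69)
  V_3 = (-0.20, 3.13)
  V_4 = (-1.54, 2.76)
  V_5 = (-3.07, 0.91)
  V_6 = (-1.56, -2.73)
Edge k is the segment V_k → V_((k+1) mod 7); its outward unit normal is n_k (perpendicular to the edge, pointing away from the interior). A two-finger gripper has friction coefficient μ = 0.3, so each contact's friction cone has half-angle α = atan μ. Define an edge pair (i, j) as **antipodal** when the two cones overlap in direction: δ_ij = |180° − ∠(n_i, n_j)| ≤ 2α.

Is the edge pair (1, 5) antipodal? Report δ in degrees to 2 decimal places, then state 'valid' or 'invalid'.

δ = 12.66°, valid

α = atan 0.3 = 16.70°;  2α = 33.40°
edge 1: e_1 = (-1.53, +2.17);  n_1 = (+0.8173, +0.5762)
edge 5: e_5 = (+1.51, -3.64);  n_5 = (-0.9237, -0.3832)
∠(n_1, n_5) = 167.34°
δ = |180° − 167.34°| = 12.66°
12.66° ≤ 2α = 33.40°  →  valid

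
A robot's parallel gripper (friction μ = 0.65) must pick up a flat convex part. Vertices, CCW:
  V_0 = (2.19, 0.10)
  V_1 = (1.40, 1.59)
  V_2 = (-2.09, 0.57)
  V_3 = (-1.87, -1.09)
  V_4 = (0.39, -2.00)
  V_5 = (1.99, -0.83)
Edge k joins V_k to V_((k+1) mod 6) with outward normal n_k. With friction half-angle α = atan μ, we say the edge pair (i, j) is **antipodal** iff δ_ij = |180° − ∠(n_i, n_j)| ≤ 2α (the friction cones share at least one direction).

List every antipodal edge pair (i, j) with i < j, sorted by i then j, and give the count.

α = atan 0.65 = 33.02°;  2α = 66.05°
n_0 = (+0.8835, +0.4684)
n_1 = (-0.2805, +0.9598)
n_2 = (-0.9913, -0.1314)
n_3 = (-0.3735, -0.9276)
n_4 = (+0.5903, -0.8072)
n_5 = (+0.9776, -0.2102)
  (0,1): δ = 101.64°  ·
  (0,2): δ = 20.38°  ✓
  (0,3): δ = 40.13°  ✓
  (0,4): δ = 98.24°  ·
  (0,5): δ = 139.93°  ·
  (1,2): δ = 98.74°  ·
  (1,3): δ = 38.22°  ✓
  (1,4): δ = 19.88°  ✓
  (1,5): δ = 61.57°  ✓
  (2,3): δ = 119.48°  ·
  (2,4): δ = 61.37°  ✓
  (2,5): δ = 19.69°  ✓
  (3,4): δ = 121.89°  ·
  (3,5): δ = 80.20°  ·
  (4,5): δ = 138.31°  ·
antipodal pairs: 7

count = 7; pairs: (0,2), (0,3), (1,3), (1,4), (1,5), (2,4), (2,5)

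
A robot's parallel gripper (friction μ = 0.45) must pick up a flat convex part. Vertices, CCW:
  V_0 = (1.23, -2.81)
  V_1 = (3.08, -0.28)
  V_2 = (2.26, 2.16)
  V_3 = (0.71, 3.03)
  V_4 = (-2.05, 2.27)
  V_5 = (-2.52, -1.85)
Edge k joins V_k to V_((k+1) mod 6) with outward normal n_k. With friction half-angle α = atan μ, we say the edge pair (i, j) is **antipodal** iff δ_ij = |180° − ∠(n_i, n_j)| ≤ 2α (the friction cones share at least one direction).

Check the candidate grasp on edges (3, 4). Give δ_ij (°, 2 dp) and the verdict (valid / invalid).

δ = 111.90°, invalid

α = atan 0.45 = 24.23°;  2α = 48.46°
edge 3: e_3 = (-2.76, -0.76);  n_3 = (-0.2655, +0.9641)
edge 4: e_4 = (-0.47, -4.12);  n_4 = (-0.9936, +0.1133)
∠(n_3, n_4) = 68.10°
δ = |180° − 68.10°| = 111.90°
111.90° > 2α = 48.46°  →  invalid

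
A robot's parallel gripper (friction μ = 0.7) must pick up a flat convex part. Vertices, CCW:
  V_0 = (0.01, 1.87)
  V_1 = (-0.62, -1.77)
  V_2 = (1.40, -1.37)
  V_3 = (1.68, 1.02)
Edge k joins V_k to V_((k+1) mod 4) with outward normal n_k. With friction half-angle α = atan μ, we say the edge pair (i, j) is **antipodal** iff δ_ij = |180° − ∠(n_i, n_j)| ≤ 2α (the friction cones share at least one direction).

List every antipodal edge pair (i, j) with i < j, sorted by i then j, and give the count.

count = 3; pairs: (0,1), (0,2), (1,3)

α = atan 0.7 = 34.99°;  2α = 69.98°
n_0 = (-0.9854, +0.1705)
n_1 = (+0.1942, -0.9810)
n_2 = (+0.9932, -0.1164)
n_3 = (+0.4536, +0.8912)
  (0,1): δ = 68.98°  ✓
  (0,2): δ = 3.14°  ✓
  (0,3): δ = 72.84°  ·
  (1,2): δ = 107.88°  ·
  (1,3): δ = 38.18°  ✓
  (2,3): δ = 110.29°  ·
antipodal pairs: 3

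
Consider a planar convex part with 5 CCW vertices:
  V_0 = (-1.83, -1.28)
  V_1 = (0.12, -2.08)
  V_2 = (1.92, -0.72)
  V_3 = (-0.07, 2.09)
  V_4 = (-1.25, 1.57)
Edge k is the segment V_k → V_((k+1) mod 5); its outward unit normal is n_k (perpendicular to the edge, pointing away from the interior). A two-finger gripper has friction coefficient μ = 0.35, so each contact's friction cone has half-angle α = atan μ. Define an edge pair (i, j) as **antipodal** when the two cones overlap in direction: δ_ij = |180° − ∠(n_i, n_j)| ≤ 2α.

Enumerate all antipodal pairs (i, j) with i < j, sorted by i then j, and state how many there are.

α = atan 0.35 = 19.29°;  2α = 38.58°
n_0 = (-0.3796, -0.9252)
n_1 = (+0.6028, -0.7979)
n_2 = (+0.8161, +0.5779)
n_3 = (-0.4033, +0.9151)
n_4 = (-0.9799, +0.1994)
  (0,1): δ = 120.62°  ·
  (0,2): δ = 32.39°  ✓
  (0,3): δ = 46.09°  ·
  (0,4): δ = 100.80°  ·
  (1,2): δ = 91.77°  ·
  (1,3): δ = 13.29°  ✓
  (1,4): δ = 41.42°  ·
  (2,3): δ = 101.52°  ·
  (2,4): δ = 46.81°  ·
  (3,4): δ = 125.29°  ·
antipodal pairs: 2

count = 2; pairs: (0,2), (1,3)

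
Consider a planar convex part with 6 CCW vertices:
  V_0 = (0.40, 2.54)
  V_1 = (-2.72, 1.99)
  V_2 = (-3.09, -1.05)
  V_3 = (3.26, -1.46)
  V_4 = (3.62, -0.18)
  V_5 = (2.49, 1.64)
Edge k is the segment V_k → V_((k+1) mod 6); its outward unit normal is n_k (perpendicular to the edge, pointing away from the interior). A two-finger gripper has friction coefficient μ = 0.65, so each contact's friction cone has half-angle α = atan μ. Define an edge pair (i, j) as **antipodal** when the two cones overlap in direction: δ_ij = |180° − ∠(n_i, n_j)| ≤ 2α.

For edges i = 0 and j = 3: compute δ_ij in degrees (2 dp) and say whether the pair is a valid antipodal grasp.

δ = 64.29°, valid

α = atan 0.65 = 33.02°;  2α = 66.05°
edge 0: e_0 = (-3.12, -0.55);  n_0 = (-0.1736, +0.9848)
edge 3: e_3 = (+0.36, +1.28);  n_3 = (+0.9627, -0.2707)
∠(n_0, n_3) = 115.71°
δ = |180° − 115.71°| = 64.29°
64.29° ≤ 2α = 66.05°  →  valid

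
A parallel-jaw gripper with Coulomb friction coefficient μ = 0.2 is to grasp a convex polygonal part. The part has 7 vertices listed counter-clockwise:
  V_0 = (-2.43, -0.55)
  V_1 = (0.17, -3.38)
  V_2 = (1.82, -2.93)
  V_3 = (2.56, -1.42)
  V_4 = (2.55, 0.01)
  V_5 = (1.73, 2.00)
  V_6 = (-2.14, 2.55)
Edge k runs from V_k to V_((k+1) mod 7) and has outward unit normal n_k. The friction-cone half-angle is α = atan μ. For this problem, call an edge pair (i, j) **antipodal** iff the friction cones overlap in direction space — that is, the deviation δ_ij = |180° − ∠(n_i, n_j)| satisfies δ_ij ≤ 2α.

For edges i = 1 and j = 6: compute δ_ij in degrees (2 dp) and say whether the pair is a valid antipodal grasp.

α = atan 0.2 = 11.31°;  2α = 22.62°
edge 1: e_1 = (+1.65, +0.45);  n_1 = (+0.2631, -0.9648)
edge 6: e_6 = (-0.29, -3.10);  n_6 = (-0.9957, +0.0931)
∠(n_1, n_6) = 110.60°
δ = |180° − 110.60°| = 69.40°
69.40° > 2α = 22.62°  →  invalid

δ = 69.40°, invalid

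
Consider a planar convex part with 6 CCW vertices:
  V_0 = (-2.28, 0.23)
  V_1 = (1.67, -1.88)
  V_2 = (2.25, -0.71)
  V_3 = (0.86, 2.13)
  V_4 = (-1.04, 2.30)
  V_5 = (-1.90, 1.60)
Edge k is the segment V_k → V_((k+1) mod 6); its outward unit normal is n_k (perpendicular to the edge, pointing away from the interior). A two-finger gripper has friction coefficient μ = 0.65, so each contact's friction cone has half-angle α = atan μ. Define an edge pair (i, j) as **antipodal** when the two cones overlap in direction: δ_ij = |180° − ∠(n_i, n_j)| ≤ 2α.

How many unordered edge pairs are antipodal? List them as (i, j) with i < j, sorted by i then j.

count = 5; pairs: (0,2), (0,3), (1,4), (1,5), (2,5)

α = atan 0.65 = 33.02°;  2α = 66.05°
n_0 = (-0.4712, -0.8820)
n_1 = (+0.8960, -0.4441)
n_2 = (+0.8982, +0.4396)
n_3 = (+0.0891, +0.9960)
n_4 = (-0.6313, +0.7756)
n_5 = (-0.9636, +0.2673)
  (0,1): δ = 88.26°  ·
  (0,2): δ = 35.81°  ✓
  (0,3): δ = 23.00°  ✓
  (0,4): δ = 67.25°  ·
  (0,5): δ = 102.61°  ·
  (1,2): δ = 127.55°  ·
  (1,3): δ = 68.74°  ·
  (1,4): δ = 24.49°  ✓
  (1,5): δ = 10.87°  ✓
  (2,3): δ = 121.19°  ·
  (2,4): δ = 76.93°  ·
  (2,5): δ = 41.58°  ✓
  (3,4): δ = 135.74°  ·
  (3,5): δ = 100.39°  ·
  (4,5): δ = 144.65°  ·
antipodal pairs: 5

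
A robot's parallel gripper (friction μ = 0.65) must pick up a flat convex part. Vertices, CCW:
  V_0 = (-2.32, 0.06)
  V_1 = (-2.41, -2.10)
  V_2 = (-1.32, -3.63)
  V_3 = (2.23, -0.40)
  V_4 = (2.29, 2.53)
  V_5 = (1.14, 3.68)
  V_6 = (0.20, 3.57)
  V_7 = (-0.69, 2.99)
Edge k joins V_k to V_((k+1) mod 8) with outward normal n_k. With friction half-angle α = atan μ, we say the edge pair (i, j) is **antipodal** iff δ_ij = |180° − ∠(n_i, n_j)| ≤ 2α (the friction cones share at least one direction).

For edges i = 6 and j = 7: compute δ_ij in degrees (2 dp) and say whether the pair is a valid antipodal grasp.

δ = 152.18°, invalid

α = atan 0.65 = 33.02°;  2α = 66.05°
edge 6: e_6 = (-0.89, -0.58);  n_6 = (-0.5460, +0.8378)
edge 7: e_7 = (-1.63, -2.93);  n_7 = (-0.8739, +0.4861)
∠(n_6, n_7) = 27.82°
δ = |180° − 27.82°| = 152.18°
152.18° > 2α = 66.05°  →  invalid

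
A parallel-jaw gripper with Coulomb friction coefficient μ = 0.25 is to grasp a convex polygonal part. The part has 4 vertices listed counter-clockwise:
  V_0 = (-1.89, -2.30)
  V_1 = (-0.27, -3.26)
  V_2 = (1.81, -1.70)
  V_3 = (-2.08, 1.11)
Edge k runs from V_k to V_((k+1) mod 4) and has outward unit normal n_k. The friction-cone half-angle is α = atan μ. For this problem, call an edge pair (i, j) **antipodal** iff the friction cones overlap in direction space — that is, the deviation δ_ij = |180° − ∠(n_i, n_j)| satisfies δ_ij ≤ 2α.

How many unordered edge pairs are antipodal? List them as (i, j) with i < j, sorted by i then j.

α = atan 0.25 = 14.04°;  2α = 28.07°
n_0 = (-0.5098, -0.8603)
n_1 = (+0.6000, -0.8000)
n_2 = (+0.5856, +0.8106)
n_3 = (-0.9985, -0.0556)
  (0,1): δ = 112.48°  ·
  (0,2): δ = 5.19°  ✓
  (0,3): δ = 123.84°  ·
  (1,2): δ = 72.71°  ·
  (1,3): δ = 56.32°  ·
  (2,3): δ = 50.97°  ·
antipodal pairs: 1

count = 1; pairs: (0,2)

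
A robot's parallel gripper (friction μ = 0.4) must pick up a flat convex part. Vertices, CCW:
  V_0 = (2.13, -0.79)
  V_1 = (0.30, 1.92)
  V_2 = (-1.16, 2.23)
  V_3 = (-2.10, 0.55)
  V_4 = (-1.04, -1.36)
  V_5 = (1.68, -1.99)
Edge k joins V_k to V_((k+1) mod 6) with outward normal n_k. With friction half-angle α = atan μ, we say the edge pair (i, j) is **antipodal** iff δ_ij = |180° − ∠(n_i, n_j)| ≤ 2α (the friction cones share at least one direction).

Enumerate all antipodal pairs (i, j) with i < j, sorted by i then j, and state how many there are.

α = atan 0.4 = 21.80°;  2α = 43.60°
n_0 = (+0.8287, +0.5596)
n_1 = (+0.2077, +0.9782)
n_2 = (-0.8727, +0.4883)
n_3 = (-0.8744, -0.4853)
n_4 = (-0.2256, -0.9742)
n_5 = (+0.9363, -0.3511)
  (0,1): δ = 136.02°  ·
  (0,2): δ = 63.26°  ·
  (0,3): δ = 5.00°  ✓
  (0,4): δ = 42.93°  ✓
  (0,5): δ = 125.41°  ·
  (1,2): δ = 107.24°  ·
  (1,3): δ = 48.98°  ·
  (1,4): δ = 1.05°  ✓
  (1,5): δ = 81.43°  ·
  (2,3): δ = 121.74°  ·
  (2,4): δ = 73.81°  ·
  (2,5): δ = 8.67°  ✓
  (3,4): δ = 132.07°  ·
  (3,5): δ = 49.59°  ·
  (4,5): δ = 97.52°  ·
antipodal pairs: 4

count = 4; pairs: (0,3), (0,4), (1,4), (2,5)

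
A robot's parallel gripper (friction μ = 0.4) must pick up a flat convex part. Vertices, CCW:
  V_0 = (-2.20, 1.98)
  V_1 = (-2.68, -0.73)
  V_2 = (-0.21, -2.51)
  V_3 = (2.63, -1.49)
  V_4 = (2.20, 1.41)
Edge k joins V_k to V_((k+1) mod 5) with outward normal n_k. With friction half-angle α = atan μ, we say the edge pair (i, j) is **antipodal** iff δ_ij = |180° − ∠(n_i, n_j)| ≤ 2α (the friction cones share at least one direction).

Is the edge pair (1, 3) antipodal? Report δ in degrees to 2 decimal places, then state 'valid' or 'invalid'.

δ = 45.79°, invalid

α = atan 0.4 = 21.80°;  2α = 43.60°
edge 1: e_1 = (+2.47, -1.78);  n_1 = (-0.5847, -0.8113)
edge 3: e_3 = (-0.43, +2.90);  n_3 = (+0.9892, +0.1467)
∠(n_1, n_3) = 134.21°
δ = |180° − 134.21°| = 45.79°
45.79° > 2α = 43.60°  →  invalid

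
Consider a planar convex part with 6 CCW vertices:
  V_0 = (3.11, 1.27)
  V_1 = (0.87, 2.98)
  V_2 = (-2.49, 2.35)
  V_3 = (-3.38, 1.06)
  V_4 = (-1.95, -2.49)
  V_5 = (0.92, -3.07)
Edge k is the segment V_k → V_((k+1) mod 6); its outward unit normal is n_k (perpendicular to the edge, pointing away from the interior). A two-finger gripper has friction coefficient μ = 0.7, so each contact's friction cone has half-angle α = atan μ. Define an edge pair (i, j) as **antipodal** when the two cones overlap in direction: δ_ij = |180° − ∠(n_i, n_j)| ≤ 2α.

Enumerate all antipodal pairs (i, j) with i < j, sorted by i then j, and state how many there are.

count = 7; pairs: (0,3), (0,4), (1,4), (1,5), (2,4), (2,5), (3,5)

α = atan 0.7 = 34.99°;  2α = 69.98°
n_0 = (+0.6068, +0.7949)
n_1 = (-0.1843, +0.9829)
n_2 = (-0.8231, +0.5679)
n_3 = (-0.9276, -0.3736)
n_4 = (-0.1981, -0.9802)
n_5 = (+0.8928, -0.4505)
  (0,1): δ = 132.02°  ·
  (0,2): δ = 87.24°  ·
  (0,3): δ = 30.70°  ✓
  (0,4): δ = 25.93°  ✓
  (0,5): δ = 100.58°  ·
  (1,2): δ = 135.22°  ·
  (1,3): δ = 78.68°  ·
  (1,4): δ = 22.04°  ✓
  (1,5): δ = 52.60°  ✓
  (2,3): δ = 123.46°  ·
  (2,4): δ = 66.82°  ✓
  (2,5): δ = 7.83°  ✓
  (3,4): δ = 123.37°  ·
  (3,5): δ = 48.72°  ✓
  (4,5): δ = 105.35°  ·
antipodal pairs: 7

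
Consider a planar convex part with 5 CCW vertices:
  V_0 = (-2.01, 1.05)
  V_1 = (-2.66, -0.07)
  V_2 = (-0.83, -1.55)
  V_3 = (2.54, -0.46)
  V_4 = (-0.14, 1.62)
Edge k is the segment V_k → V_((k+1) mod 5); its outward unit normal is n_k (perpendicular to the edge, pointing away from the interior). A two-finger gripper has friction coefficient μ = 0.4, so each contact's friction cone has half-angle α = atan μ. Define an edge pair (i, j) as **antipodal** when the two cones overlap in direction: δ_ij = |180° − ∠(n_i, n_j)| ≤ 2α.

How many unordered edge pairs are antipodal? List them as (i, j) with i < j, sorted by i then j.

α = atan 0.4 = 21.80°;  2α = 43.60°
n_0 = (-0.8649, +0.5019)
n_1 = (-0.6288, -0.7775)
n_2 = (+0.3077, -0.9515)
n_3 = (+0.6131, +0.7900)
n_4 = (-0.2916, +0.9565)
  (0,1): δ = 98.83°  ·
  (0,2): δ = 41.95°  ✓
  (0,3): δ = 82.31°  ·
  (0,4): δ = 137.08°  ·
  (1,2): δ = 123.11°  ·
  (1,3): δ = 1.15°  ✓
  (1,4): δ = 55.92°  ·
  (2,3): δ = 55.74°  ·
  (2,4): δ = 0.97°  ✓
  (3,4): δ = 125.23°  ·
antipodal pairs: 3

count = 3; pairs: (0,2), (1,3), (2,4)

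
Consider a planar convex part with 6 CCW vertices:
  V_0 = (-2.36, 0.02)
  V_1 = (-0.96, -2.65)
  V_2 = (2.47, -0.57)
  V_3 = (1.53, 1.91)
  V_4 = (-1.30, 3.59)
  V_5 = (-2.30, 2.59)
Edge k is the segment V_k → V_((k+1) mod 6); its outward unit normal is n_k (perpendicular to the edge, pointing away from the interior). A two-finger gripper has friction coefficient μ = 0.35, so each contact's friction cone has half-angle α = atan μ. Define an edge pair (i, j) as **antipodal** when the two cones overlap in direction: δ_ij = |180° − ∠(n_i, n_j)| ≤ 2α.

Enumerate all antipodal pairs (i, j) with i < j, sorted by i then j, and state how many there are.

α = atan 0.35 = 19.29°;  2α = 38.58°
n_0 = (-0.8856, -0.4644)
n_1 = (+0.5185, -0.8551)
n_2 = (+0.9351, +0.3544)
n_3 = (+0.5105, +0.8599)
n_4 = (-0.7071, +0.7071)
n_5 = (-0.9997, +0.0233)
  (0,1): δ = 86.44°  ·
  (0,2): δ = 6.91°  ✓
  (0,3): δ = 31.63°  ✓
  (0,4): δ = 107.33°  ·
  (0,5): δ = 150.99°  ·
  (1,2): δ = 100.47°  ·
  (1,3): δ = 61.93°  ·
  (1,4): δ = 13.77°  ✓
  (1,5): δ = 57.43°  ·
  (2,3): δ = 141.45°  ·
  (2,4): δ = 65.76°  ·
  (2,5): δ = 22.10°  ✓
  (3,4): δ = 104.30°  ·
  (3,5): δ = 60.64°  ·
  (4,5): δ = 136.34°  ·
antipodal pairs: 4

count = 4; pairs: (0,2), (0,3), (1,4), (2,5)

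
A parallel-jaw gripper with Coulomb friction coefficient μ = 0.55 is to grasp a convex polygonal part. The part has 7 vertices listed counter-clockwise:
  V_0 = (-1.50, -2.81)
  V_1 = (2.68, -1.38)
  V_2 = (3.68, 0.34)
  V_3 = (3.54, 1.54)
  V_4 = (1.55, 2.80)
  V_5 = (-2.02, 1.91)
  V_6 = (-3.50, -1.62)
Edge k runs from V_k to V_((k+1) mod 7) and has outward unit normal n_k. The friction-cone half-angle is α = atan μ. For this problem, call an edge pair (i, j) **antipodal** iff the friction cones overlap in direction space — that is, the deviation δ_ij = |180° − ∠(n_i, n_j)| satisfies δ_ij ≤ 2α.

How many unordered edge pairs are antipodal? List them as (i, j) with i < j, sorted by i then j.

α = atan 0.55 = 28.81°;  2α = 57.62°
n_0 = (+0.3237, -0.9462)
n_1 = (+0.8645, -0.5026)
n_2 = (+0.9933, +0.1159)
n_3 = (+0.5350, +0.8449)
n_4 = (-0.2419, +0.9703)
n_5 = (-0.9222, +0.3867)
n_6 = (-0.5113, -0.8594)
  (0,1): δ = 139.06°  ·
  (0,2): δ = 102.23°  ·
  (0,3): δ = 51.23°  ✓
  (0,4): δ = 4.89°  ✓
  (0,5): δ = 48.37°  ✓
  (0,6): δ = 130.36°  ·
  (1,2): δ = 143.17°  ·
  (1,3): δ = 92.17°  ·
  (1,4): δ = 45.83°  ✓
  (1,5): δ = 7.43°  ✓
  (1,6): δ = 89.42°  ·
  (2,3): δ = 129.00°  ·
  (2,4): δ = 82.66°  ·
  (2,5): δ = 29.40°  ✓
  (2,6): δ = 52.59°  ✓
  (3,4): δ = 133.66°  ·
  (3,5): δ = 80.41°  ·
  (3,6): δ = 1.59°  ✓
  (4,5): δ = 126.74°  ·
  (4,6): δ = 44.75°  ✓
  (5,6): δ = 98.01°  ·
antipodal pairs: 9

count = 9; pairs: (0,3), (0,4), (0,5), (1,4), (1,5), (2,5), (2,6), (3,6), (4,6)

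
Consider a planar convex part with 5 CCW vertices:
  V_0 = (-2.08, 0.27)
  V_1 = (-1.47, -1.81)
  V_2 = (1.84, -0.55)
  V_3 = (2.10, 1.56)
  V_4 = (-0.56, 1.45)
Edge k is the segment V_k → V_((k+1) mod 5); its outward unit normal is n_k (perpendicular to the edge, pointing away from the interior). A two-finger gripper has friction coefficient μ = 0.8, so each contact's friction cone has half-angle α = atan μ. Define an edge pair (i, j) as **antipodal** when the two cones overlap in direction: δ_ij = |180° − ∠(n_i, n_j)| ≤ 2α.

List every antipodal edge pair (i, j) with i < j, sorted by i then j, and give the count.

count = 5; pairs: (0,2), (0,3), (1,3), (1,4), (2,4)

α = atan 0.8 = 38.66°;  2α = 77.32°
n_0 = (-0.9596, -0.2814)
n_1 = (+0.3558, -0.9346)
n_2 = (+0.9925, -0.1223)
n_3 = (-0.0413, +0.9991)
n_4 = (-0.6132, +0.7899)
  (0,1): δ = 85.50°  ·
  (0,2): δ = 23.37°  ✓
  (0,3): δ = 76.02°  ✓
  (0,4): δ = 111.48°  ·
  (1,2): δ = 117.86°  ·
  (1,3): δ = 18.47°  ✓
  (1,4): δ = 16.98°  ✓
  (2,3): δ = 80.61°  ·
  (2,4): δ = 45.15°  ✓
  (3,4): δ = 144.55°  ·
antipodal pairs: 5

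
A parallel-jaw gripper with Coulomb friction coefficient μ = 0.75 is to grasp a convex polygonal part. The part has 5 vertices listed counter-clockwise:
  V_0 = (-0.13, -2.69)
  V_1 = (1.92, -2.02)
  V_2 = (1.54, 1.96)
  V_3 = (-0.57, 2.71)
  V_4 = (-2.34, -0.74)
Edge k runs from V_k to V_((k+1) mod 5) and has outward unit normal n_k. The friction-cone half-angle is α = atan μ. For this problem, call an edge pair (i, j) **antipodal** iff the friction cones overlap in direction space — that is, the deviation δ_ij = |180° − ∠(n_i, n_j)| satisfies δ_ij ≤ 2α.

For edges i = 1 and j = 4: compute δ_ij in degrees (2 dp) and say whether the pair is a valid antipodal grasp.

δ = 43.12°, valid

α = atan 0.75 = 36.87°;  2α = 73.74°
edge 1: e_1 = (-0.38, +3.98);  n_1 = (+0.9955, +0.0950)
edge 4: e_4 = (+2.21, -1.95);  n_4 = (-0.6616, -0.7498)
∠(n_1, n_4) = 136.88°
δ = |180° − 136.88°| = 43.12°
43.12° ≤ 2α = 73.74°  →  valid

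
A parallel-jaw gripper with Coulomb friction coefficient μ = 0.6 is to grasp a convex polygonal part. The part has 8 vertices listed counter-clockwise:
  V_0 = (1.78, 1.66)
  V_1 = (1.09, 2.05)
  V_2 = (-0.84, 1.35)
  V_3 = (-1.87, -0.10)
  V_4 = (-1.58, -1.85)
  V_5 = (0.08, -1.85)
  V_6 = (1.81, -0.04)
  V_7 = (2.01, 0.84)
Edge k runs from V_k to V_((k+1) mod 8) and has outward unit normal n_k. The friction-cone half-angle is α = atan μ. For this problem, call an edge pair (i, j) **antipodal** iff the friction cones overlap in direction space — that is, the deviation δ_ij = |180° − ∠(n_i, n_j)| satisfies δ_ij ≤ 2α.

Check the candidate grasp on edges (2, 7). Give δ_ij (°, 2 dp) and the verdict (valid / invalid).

α = atan 0.6 = 30.96°;  2α = 61.93°
edge 2: e_2 = (-1.03, -1.45);  n_2 = (-0.8153, +0.5791)
edge 7: e_7 = (-0.23, +0.82);  n_7 = (+0.9628, +0.2701)
∠(n_2, n_7) = 128.94°
δ = |180° − 128.94°| = 51.06°
51.06° ≤ 2α = 61.93°  →  valid

δ = 51.06°, valid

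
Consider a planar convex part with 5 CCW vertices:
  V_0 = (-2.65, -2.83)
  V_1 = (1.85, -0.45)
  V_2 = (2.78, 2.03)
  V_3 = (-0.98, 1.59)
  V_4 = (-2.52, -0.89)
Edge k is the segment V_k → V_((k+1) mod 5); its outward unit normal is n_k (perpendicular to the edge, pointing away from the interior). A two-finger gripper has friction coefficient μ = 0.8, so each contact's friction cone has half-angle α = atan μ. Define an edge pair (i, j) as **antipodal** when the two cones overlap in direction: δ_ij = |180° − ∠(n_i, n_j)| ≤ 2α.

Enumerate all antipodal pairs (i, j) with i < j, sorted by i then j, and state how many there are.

α = atan 0.8 = 38.66°;  2α = 77.32°
n_0 = (+0.4675, -0.8840)
n_1 = (+0.9363, -0.3511)
n_2 = (-0.1162, +0.9932)
n_3 = (-0.8495, +0.5275)
n_4 = (-0.9978, +0.0669)
  (0,1): δ = 138.43°  ·
  (0,2): δ = 21.20°  ✓
  (0,3): δ = 30.29°  ✓
  (0,4): δ = 58.29°  ✓
  (1,2): δ = 62.77°  ✓
  (1,3): δ = 11.28°  ✓
  (1,4): δ = 16.72°  ✓
  (2,3): δ = 128.51°  ·
  (2,4): δ = 100.51°  ·
  (3,4): δ = 151.99°  ·
antipodal pairs: 6

count = 6; pairs: (0,2), (0,3), (0,4), (1,2), (1,3), (1,4)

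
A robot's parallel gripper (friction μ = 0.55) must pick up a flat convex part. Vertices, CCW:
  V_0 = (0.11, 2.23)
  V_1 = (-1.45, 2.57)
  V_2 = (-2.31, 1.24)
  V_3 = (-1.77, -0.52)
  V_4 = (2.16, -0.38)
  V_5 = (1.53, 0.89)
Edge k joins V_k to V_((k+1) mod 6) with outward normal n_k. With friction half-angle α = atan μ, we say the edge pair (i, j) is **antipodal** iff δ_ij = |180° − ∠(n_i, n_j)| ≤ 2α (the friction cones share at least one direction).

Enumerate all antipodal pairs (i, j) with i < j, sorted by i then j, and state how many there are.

count = 5; pairs: (0,3), (1,3), (2,4), (2,5), (3,5)

α = atan 0.55 = 28.81°;  2α = 57.62°
n_0 = (+0.2129, +0.9771)
n_1 = (-0.8397, +0.5430)
n_2 = (-0.9560, -0.2933)
n_3 = (+0.0356, -0.9994)
n_4 = (+0.8958, +0.4444)
n_5 = (+0.6863, +0.7273)
  (0,1): δ = 110.59°  ·
  (0,2): δ = 60.65°  ·
  (0,3): δ = 14.34°  ✓
  (0,4): δ = 128.68°  ·
  (0,5): δ = 148.96°  ·
  (1,2): δ = 130.06°  ·
  (1,3): δ = 55.07°  ✓
  (1,4): δ = 59.27°  ·
  (1,5): δ = 79.55°  ·
  (2,3): δ = 105.02°  ·
  (2,4): δ = 9.33°  ✓
  (2,5): δ = 29.60°  ✓
  (3,4): δ = 65.66°  ·
  (3,5): δ = 45.38°  ✓
  (4,5): δ = 159.72°  ·
antipodal pairs: 5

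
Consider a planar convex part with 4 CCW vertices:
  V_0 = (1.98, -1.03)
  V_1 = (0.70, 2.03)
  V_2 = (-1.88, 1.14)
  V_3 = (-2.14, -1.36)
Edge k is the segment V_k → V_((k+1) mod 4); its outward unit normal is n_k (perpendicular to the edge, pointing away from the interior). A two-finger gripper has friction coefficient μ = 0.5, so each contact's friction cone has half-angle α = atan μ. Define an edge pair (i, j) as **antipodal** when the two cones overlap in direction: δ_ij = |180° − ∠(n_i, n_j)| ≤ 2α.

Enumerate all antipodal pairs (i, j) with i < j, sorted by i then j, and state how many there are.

α = atan 0.5 = 26.57°;  2α = 53.13°
n_0 = (+0.9225, +0.3859)
n_1 = (-0.3261, +0.9453)
n_2 = (-0.9946, +0.1034)
n_3 = (+0.0798, -0.9968)
  (0,1): δ = 93.67°  ·
  (0,2): δ = 28.64°  ✓
  (0,3): δ = 71.88°  ·
  (1,2): δ = 114.97°  ·
  (1,3): δ = 14.45°  ✓
  (2,3): δ = 79.48°  ·
antipodal pairs: 2

count = 2; pairs: (0,2), (1,3)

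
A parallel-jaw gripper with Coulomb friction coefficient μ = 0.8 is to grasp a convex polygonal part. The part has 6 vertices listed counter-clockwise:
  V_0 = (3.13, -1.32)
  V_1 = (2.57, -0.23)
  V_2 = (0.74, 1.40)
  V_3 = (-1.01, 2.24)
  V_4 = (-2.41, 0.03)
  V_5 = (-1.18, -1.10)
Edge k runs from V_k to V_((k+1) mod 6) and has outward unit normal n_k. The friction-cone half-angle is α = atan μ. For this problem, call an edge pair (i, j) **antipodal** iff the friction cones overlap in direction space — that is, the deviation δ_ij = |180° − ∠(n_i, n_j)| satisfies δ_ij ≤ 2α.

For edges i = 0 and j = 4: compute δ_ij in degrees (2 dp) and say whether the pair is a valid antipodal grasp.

δ = 20.23°, valid

α = atan 0.8 = 38.66°;  2α = 77.32°
edge 0: e_0 = (-0.56, +1.09);  n_0 = (+0.8895, +0.4570)
edge 4: e_4 = (+1.23, -1.13);  n_4 = (-0.6765, -0.7364)
∠(n_0, n_4) = 159.77°
δ = |180° − 159.77°| = 20.23°
20.23° ≤ 2α = 77.32°  →  valid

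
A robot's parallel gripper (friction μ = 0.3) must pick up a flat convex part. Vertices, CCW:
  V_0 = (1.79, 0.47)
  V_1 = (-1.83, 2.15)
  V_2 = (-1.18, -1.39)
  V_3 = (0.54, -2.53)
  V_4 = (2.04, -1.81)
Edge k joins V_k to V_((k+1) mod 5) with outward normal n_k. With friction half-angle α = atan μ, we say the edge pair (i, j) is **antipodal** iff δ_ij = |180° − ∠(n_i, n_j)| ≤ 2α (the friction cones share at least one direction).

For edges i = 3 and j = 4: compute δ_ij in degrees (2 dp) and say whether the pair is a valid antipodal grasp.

α = atan 0.3 = 16.70°;  2α = 33.40°
edge 3: e_3 = (+1.50, +0.72);  n_3 = (+0.4327, -0.9015)
edge 4: e_4 = (-0.25, +2.28);  n_4 = (+0.9940, +0.1090)
∠(n_3, n_4) = 70.62°
δ = |180° − 70.62°| = 109.38°
109.38° > 2α = 33.40°  →  invalid

δ = 109.38°, invalid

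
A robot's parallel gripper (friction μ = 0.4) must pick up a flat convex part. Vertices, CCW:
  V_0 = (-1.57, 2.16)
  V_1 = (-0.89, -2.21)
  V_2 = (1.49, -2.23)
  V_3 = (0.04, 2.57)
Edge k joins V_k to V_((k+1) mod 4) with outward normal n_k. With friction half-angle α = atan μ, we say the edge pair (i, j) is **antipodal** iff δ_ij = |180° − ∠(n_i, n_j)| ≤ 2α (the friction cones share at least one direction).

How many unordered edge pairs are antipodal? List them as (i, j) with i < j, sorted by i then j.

α = atan 0.4 = 21.80°;  2α = 43.60°
n_0 = (-0.9881, -0.1538)
n_1 = (-0.0084, -1.0000)
n_2 = (+0.9573, +0.2892)
n_3 = (-0.2468, +0.9691)
  (0,1): δ = 99.33°  ·
  (0,2): δ = 7.96°  ✓
  (0,3): δ = 95.44°  ·
  (1,2): δ = 72.71°  ·
  (1,3): δ = 14.77°  ✓
  (2,3): δ = 92.52°  ·
antipodal pairs: 2

count = 2; pairs: (0,2), (1,3)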